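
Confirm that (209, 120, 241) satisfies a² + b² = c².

Compute a² + b² = 209² + 120² = 43681 + 14400 = 58081
Compute c² = 241² = 58081
Since 58081 = 58081, confirmed.

Yes, it is a Pythagorean triple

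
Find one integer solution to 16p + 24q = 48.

Step 1: Check solvability.
gcd(16, 24) = 8
Since 8 divides 48, solutions exist.

Step 2: Apply extended Euclidean algorithm to find gcd.
We find integers such that 16*x0 + 24*y0 = 8

Step 3: Scale the particular solution.
Multiply by 48/8 = 6:
p = -6, q = 6

Step 4: Verify.
16*(-6) + 24*(6) = 48 = 48 ✓

p = -6, q = 6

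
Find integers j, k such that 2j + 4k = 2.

Step 1: Check solvability.
gcd(2, 4) = 2
Since 2 divides 2, solutions exist.

Step 2: Apply extended Euclidean algorithm to find gcd.
We find integers such that 2*x0 + 4*y0 = 2

Step 3: Scale the particular solution.
Multiply by 2/2 = 1:
j = 1, k = 0

Step 4: Verify.
2*(1) + 4*(0) = 2 = 2 ✓

j = 1, k = 0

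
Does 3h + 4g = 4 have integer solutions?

Step 1: Compute gcd(3, 4).
gcd(3, 4) = 1

Step 2: Check divisibility.
Does 1 divide 4? 4 = 1 x 4, so yes.

By the theorem on linear Diophantine equations, 3h + 4g = 4 has integer solutions if and only if gcd(3, 4) divides 4. Since 1 | 4, solutions exist.

Yes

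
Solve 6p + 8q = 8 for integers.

Step 1: Check solvability.
gcd(6, 8) = 2
Since 2 divides 8, solutions exist.

Step 2: Apply extended Euclidean algorithm to find gcd.
We find integers such that 6*x0 + 8*y0 = 2

Step 3: Scale the particular solution.
Multiply by 8/2 = 4:
p = -4, q = 4

Step 4: Verify.
6*(-4) + 8*(4) = 8 = 8 ✓

p = -4, q = 4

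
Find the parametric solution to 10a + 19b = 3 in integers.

Step 1: Compute gcd(10, 19) = 1.
Since 1 divides 3, solutions exist.

Step 2: Find a particular solution using extended Euclidean algorithm.
We get a₀ = 6, b₀ = -3.
Check: 10*6 + 19*-3 = 3 = 3 ✓

Step 3: Write the general solution.
a = 6 + (19/1)t = 6 + 19t
b = -3 - (10/1)t = -3 - 10t
for any integer t.

a = 6 + 19t, b = -3 - 10t for integer t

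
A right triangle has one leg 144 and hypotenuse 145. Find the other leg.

a² = c² - b² = 21025 - 20736 = 289
a = 17

17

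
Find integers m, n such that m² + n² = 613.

We need to find integers m, n > 0 such that m² + n² = 613.
Trying m = 17: n² = 613 - 17² = 613 - 289 = 324
n = 18
Check: 17² + 18² = 289 + 324 = 613 ✓

613 = 17² + 18²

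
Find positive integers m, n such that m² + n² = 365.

Search for m with 365 - m² a perfect square.
m = 2: 365 - 2² = 365 - 4 = 361 = 19² ✓
So m = 2, n = 19.

m = 2, n = 19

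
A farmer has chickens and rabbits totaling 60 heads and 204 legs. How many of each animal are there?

Let c = chickens, r = rabbits.
Heads: c + r = 60
Legs: 2c + 4r = 204
From the first equation, c = 60 - r. Substitute:
2(60 - r) + 4r = 204
120 + 2r = 204
r = (204 - 120)/2 = 42
c = 60 - 42 = 18

Chickens: 18, Rabbits: 42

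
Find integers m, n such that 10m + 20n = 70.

Step 1: Check solvability.
gcd(10, 20) = 10
Since 10 divides 70, solutions exist.

Step 2: Apply extended Euclidean algorithm to find gcd.
We find integers such that 10*x0 + 20*y0 = 10

Step 3: Scale the particular solution.
Multiply by 70/10 = 7:
m = 7, n = 0

Step 4: Verify.
10*(7) + 20*(0) = 70 = 70 ✓

m = 7, n = 0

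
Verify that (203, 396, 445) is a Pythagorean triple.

Compute a² + b²:
203² + 396² = 41209 + 156816 = 198025
Compute c²:
445² = 198025
Since 198025 = 198025, it is a Pythagorean triple.

Yes, it is a Pythagorean triple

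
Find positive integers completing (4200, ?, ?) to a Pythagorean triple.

We need the other leg and hypotenuse such that 4200² + x² = c².
Take x = 8320, c = 9320: 4200² + 8320² = 17640000 + 69222400 = 86862400 = 9320² ✓
Triple: (4200, 8320, 9320)

(4200, 8320, 9320)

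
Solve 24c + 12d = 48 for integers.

Step 1: Check solvability.
gcd(24, 12) = 12
Since 12 divides 48, solutions exist.

Step 2: Apply extended Euclidean algorithm to find gcd.
We find integers such that 24*x0 + 12*y0 = 12

Step 3: Scale the particular solution.
Multiply by 48/12 = 4:
c = 0, d = 4

Step 4: Verify.
24*(0) + 12*(4) = 48 = 48 ✓

c = 0, d = 4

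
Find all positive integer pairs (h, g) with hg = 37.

The positive divisors of 37 are: 1, 37.
Each divisor d gives the pair (d, 37/d):
(1, 37), (37, 1)

(1, 37), (37, 1)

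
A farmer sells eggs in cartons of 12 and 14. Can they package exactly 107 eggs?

We need non-negative a, b with 12a + 14b = 107.
gcd(12, 14) = 2, and 2 does not divide 107.
No integer solutions exist.

No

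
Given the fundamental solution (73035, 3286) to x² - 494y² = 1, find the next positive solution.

Solutions to x² - Dy² = 1 are generated by powers of (x₀ + y₀√D).
The next solution satisfies x₁ + y₁√494 = (x₀ + y₀√494)², giving:
x₁ = x₀² + 494y₀² = 73035² + 494·3286² = 5334111225 + 5334111224 = 10668222449
y₁ = 2x₀y₀ = 2·73035·3286 = 479986020

Verify: 10668222449² - 494·479986020² = 113810970221347557601 - 113810970221347557600 = 1 ✓

x = 10668222449, y = 479986020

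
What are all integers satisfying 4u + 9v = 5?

Step 1: Compute gcd(4, 9) = 1.
Since 1 divides 5, solutions exist.

Step 2: Find a particular solution using extended Euclidean algorithm.
We get u₀ = -10, v₀ = 5.
Check: 4*-10 + 9*5 = 5 = 5 ✓

Step 3: Write the general solution.
u = -10 + (9/1)t = -10 + 9t
v = 5 - (4/1)t = 5 - 4t
for any integer t.

u = -10 + 9t, v = 5 - 4t for integer t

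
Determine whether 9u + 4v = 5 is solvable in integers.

Step 1: Compute gcd(9, 4).
gcd(9, 4) = 1

Step 2: Check divisibility.
Does 1 divide 5? 5 = 1 x 5, so yes.

By the theorem on linear Diophantine equations, 9u + 4v = 5 has integer solutions if and only if gcd(9, 4) divides 5. Since 1 | 5, solutions exist.

Yes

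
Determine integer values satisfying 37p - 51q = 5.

Step 1: Check solvability.
gcd(37, 51) = 1
Since 1 divides 5, solutions exist.

Step 2: Apply extended Euclidean algorithm to find gcd.
We find integers such that 37*x0 + 51*y0 = 1

Step 3: Scale the particular solution.
Multiply by 5/1 = 5:
p = -55, q = -40

Step 4: Verify.
37*(-55) - 51*(-40) = 5 = 5 ✓

p = -55, q = -40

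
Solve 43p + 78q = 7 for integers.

Step 1: Check solvability.
gcd(43, 78) = 1
Since 1 divides 7, solutions exist.

Step 2: Apply extended Euclidean algorithm to find gcd.
We find integers such that 43*x0 + 78*y0 = 1

Step 3: Scale the particular solution.
Multiply by 7/1 = 7:
p = -203, q = 112

Step 4: Verify.
43*(-203) + 78*(112) = 7 = 7 ✓

p = -203, q = 112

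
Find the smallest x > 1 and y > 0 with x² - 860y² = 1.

We seek the smallest positive integers (x, y) with x² - 860y² = 1, i.e., x² = 860y² + 1.
Try successive y values:
y = 1: x² = 860·1² + 1 = 861, not a perfect square
y = 2: x² = 860·2² + 1 = 3441, not a perfect square
y = 3: x² = 860·3² + 1 = 7741, not a perfect square
... continuing the search (or via continued fractions) ...
y = 132: x² = 860·132² + 1 = 14984641, x = 3871 ✓

Verify: 3871² - 860·132² = 14984641 - 14984640 = 1 ✓

x = 3871, y = 132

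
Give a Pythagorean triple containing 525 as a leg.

We need the other leg and hypotenuse such that 525² + x² = c².
Take x = 440, c = 685: 525² + 440² = 275625 + 193600 = 469225 = 685² ✓
Triple: (525, 440, 685)

(525, 440, 685)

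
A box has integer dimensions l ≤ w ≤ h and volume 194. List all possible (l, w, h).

Iterate l from 1 to ⌊194^(1/3)⌋. For each l dividing 194, iterate w ≥ l with w dividing 194/l, and set h = 194/(l·w).
Triples found (2): (1×1×194), (1×2×97)

(1×1×194), (1×2×97)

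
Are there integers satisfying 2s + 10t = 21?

Step 1: Compute gcd(2, 10).
gcd(2, 10) = 2

Step 2: Check divisibility.
Does 2 divide 21? 21 = 2 x 10 + 1, so no.

By the theorem on linear Diophantine equations, 2s + 10t = 21 has integer solutions if and only if gcd(2, 10) divides 21. Since 2 does not divide 21, no solutions exist.

No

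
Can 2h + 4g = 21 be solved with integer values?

Step 1: Compute gcd(2, 4).
gcd(2, 4) = 2

Step 2: Check divisibility.
Does 2 divide 21? 21 = 2 x 10 + 1, so no.

By the theorem on linear Diophantine equations, 2h + 4g = 21 has integer solutions if and only if gcd(2, 4) divides 21. Since 2 does not divide 21, no solutions exist.

No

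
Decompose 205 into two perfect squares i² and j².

We need to find integers i, j > 0 such that i² + j² = 205.
Trying i = 3: j² = 205 - 3² = 205 - 9 = 196
j = 14
Check: 3² + 14² = 9 + 196 = 205 ✓

205 = 3² + 14²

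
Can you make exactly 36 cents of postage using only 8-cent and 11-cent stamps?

We need non-negative x, y with 8x + 11y = 36.
gcd(8, 11) = 1 divides 36, so integer solutions exist, but checking x = 0..4 shows none with y ≥ 0.
So 36 cannot be made with non-negative stamp counts.

No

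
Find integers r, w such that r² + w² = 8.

We need to find integers r, w > 0 such that r² + w² = 8.
Trying r = 2: w² = 8 - 2² = 8 - 4 = 4
w = 2
Check: 2² + 2² = 4 + 4 = 8 ✓

8 = 2² + 2²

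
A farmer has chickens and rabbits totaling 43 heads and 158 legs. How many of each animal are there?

Let c = chickens, r = rabbits.
Heads: c + r = 43
Legs: 2c + 4r = 158
From the first equation, c = 43 - r. Substitute:
2(43 - r) + 4r = 158
86 + 2r = 158
r = (158 - 86)/2 = 36
c = 43 - 36 = 7

Chickens: 7, Rabbits: 36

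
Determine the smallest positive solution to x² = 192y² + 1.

We seek the smallest positive integers (x, y) with x² - 192y² = 1, i.e., x² = 192y² + 1.
Try successive y values:
y = 1: x² = 192·1² + 1 = 193, not a perfect square
y = 2: x² = 192·2² + 1 = 769, not a perfect square
y = 3: x² = 192·3² + 1 = 1729, not a perfect square
... continuing the search (or via continued fractions) ...
y = 7: x² = 192·7² + 1 = 9409, x = 97 ✓

Verify: 97² - 192·7² = 9409 - 9408 = 1 ✓

x = 97, y = 7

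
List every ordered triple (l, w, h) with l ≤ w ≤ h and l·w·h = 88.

Iterate l from 1 to ⌊88^(1/3)⌋. For each l dividing 88, iterate w ≥ l with w dividing 88/l, and set h = 88/(l·w).
Triples found (6): (1×1×88), (1×2×44), (1×4×22), (1×8×11), (2×2×22), (2×4×11)

(1×1×88), (1×2×44), (1×4×22), (1×8×11), (2×2×22), (2×4×11)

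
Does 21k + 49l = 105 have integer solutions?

Step 1: Compute gcd(21, 49).
gcd(21, 49) = 7

Step 2: Check divisibility.
Does 7 divide 105? 105 = 7 x 15, so yes.

By the theorem on linear Diophantine equations, 21k + 49l = 105 has integer solutions if and only if gcd(21, 49) divides 105. Since 7 | 105, solutions exist.

Yes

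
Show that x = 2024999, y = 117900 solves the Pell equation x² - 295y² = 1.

Compute x² = 2024999² = 4100620950001
Compute 295y² = 295·117900² = 295·13900410000 = 4100620950000
x² - 295y² = 4100620950001 - 4100620950000 = 1
Since this equals 1, (2024999, 117900) is a solution.

Yes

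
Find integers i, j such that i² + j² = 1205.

We need to find integers i, j > 0 such that i² + j² = 1205.
Trying i = 7: j² = 1205 - 7² = 1205 - 49 = 1156
j = 34
Check: 7² + 34² = 49 + 1156 = 1205 ✓

1205 = 7² + 34²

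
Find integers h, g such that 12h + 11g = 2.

Step 1: Check solvability.
gcd(12, 11) = 1
Since 1 divides 2, solutions exist.

Step 2: Apply extended Euclidean algorithm to find gcd.
We find integers such that 12*x0 + 11*y0 = 1

Step 3: Scale the particular solution.
Multiply by 2/1 = 2:
h = 2, g = -2

Step 4: Verify.
12*(2) + 11*(-2) = 2 = 2 ✓

h = 2, g = -2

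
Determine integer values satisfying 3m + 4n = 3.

Step 1: Check solvability.
gcd(3, 4) = 1
Since 1 divides 3, solutions exist.

Step 2: Apply extended Euclidean algorithm to find gcd.
We find integers such that 3*x0 + 4*y0 = 1

Step 3: Scale the particular solution.
Multiply by 3/1 = 3:
m = -3, n = 3

Step 4: Verify.
3*(-3) + 4*(3) = 3 = 3 ✓

m = -3, n = 3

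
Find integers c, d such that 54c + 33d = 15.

Step 1: Check solvability.
gcd(54, 33) = 3
Since 3 divides 15, solutions exist.

Step 2: Apply extended Euclidean algorithm to find gcd.
We find integers such that 54*x0 + 33*y0 = 3

Step 3: Scale the particular solution.
Multiply by 15/3 = 5:
c = -15, d = 25

Step 4: Verify.
54*(-15) + 33*(25) = 15 = 15 ✓

c = -15, d = 25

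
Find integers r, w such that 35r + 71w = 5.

Step 1: Check solvability.
gcd(35, 71) = 1
Since 1 divides 5, solutions exist.

Step 2: Apply extended Euclidean algorithm to find gcd.
We find integers such that 35*x0 + 71*y0 = 1

Step 3: Scale the particular solution.
Multiply by 5/1 = 5:
r = -10, w = 5

Step 4: Verify.
35*(-10) + 71*(5) = 5 = 5 ✓

r = -10, w = 5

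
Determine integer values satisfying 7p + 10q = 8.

Step 1: Check solvability.
gcd(7, 10) = 1
Since 1 divides 8, solutions exist.

Step 2: Apply extended Euclidean algorithm to find gcd.
We find integers such that 7*x0 + 10*y0 = 1

Step 3: Scale the particular solution.
Multiply by 8/1 = 8:
p = 24, q = -16

Step 4: Verify.
7*(24) + 10*(-16) = 8 = 8 ✓

p = 24, q = -16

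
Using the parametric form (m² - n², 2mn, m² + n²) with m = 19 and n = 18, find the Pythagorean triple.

a = m² - n² = 361 - 324 = 37
b = 2mn = 2·19·18 = 684
c = m² + n² = 361 + 324 = 685
Verify: 37² + 684² = 1369 + 467856 = 469225 = 685² ✓

(37, 684, 685)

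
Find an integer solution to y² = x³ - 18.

Try small integer x values and check whether x³ - 18 is a perfect square.
x = 3: x³ - 18 = 3³ - 18 = 27 - 18 = 9
Is 9 a perfect square? 3² = 9 ✓
So (x, y) = (3, -3) is a solution.

x = 3, y = -3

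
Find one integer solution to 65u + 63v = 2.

Step 1: Check solvability.
gcd(65, 63) = 1
Since 1 divides 2, solutions exist.

Step 2: Apply extended Euclidean algorithm to find gcd.
We find integers such that 65*x0 + 63*y0 = 1

Step 3: Scale the particular solution.
Multiply by 2/1 = 2:
u = -62, v = 64

Step 4: Verify.
65*(-62) + 63*(64) = 2 = 2 ✓

u = -62, v = 64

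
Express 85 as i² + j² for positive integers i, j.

We need to find integers i, j > 0 such that i² + j² = 85.
Trying i = 2: j² = 85 - 2² = 85 - 4 = 81
j = 9
Check: 2² + 9² = 4 + 81 = 85 ✓

85 = 2² + 9²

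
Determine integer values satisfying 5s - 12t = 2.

Step 1: Check solvability.
gcd(5, 12) = 1
Since 1 divides 2, solutions exist.

Step 2: Apply extended Euclidean algorithm to find gcd.
We find integers such that 5*x0 + 12*y0 = 1

Step 3: Scale the particular solution.
Multiply by 2/1 = 2:
s = 10, t = 4

Step 4: Verify.
5*(10) - 12*(4) = 2 = 2 ✓

s = 10, t = 4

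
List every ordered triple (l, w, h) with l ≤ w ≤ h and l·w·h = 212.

Iterate l from 1 to ⌊212^(1/3)⌋. For each l dividing 212, iterate w ≥ l with w dividing 212/l, and set h = 212/(l·w).
Triples found (4): (1×1×212), (1×2×106), (1×4×53), (2×2×53)

(1×1×212), (1×2×106), (1×4×53), (2×2×53)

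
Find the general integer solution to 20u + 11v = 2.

Step 1: Compute gcd(20, 11) = 1.
Since 1 divides 2, solutions exist.

Step 2: Find a particular solution using extended Euclidean algorithm.
We get u₀ = 10, v₀ = -18.
Check: 20*10 + 11*-18 = 2 = 2 ✓

Step 3: Write the general solution.
u = 10 + (11/1)t = 10 + 11t
v = -18 - (20/1)t = -18 - 20t
for any integer t.

u = 10 + 11t, v = -18 - 20t for integer t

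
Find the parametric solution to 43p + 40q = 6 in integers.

Step 1: Compute gcd(43, 40) = 1.
Since 1 divides 6, solutions exist.

Step 2: Find a particular solution using extended Euclidean algorithm.
We get p₀ = -78, q₀ = 84.
Check: 43*-78 + 40*84 = 6 = 6 ✓

Step 3: Write the general solution.
p = -78 + (40/1)t = -78 + 40t
q = 84 - (43/1)t = 84 - 43t
for any integer t.

p = -78 + 40t, q = 84 - 43t for integer t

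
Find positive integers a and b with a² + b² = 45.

We need to find integers a, b > 0 such that a² + b² = 45.
Trying a = 3: b² = 45 - 3² = 45 - 9 = 36
b = 6
Check: 3² + 6² = 9 + 36 = 45 ✓

45 = 3² + 6²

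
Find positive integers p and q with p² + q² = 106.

We need to find integers p, q > 0 such that p² + q² = 106.
Trying p = 5: q² = 106 - 5² = 106 - 25 = 81
q = 9
Check: 5² + 9² = 25 + 81 = 106 ✓

106 = 5² + 9²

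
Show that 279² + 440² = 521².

Compute a² + b²:
279² + 440² = 77841 + 193600 = 271441
Compute c²:
521² = 271441
Since 271441 = 271441, it is a Pythagorean triple.

Yes, it is a Pythagorean triple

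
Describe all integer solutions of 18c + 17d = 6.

Step 1: Compute gcd(18, 17) = 1.
Since 1 divides 6, solutions exist.

Step 2: Find a particular solution using extended Euclidean algorithm.
We get c₀ = 6, d₀ = -6.
Check: 18*6 + 17*-6 = 6 = 6 ✓

Step 3: Write the general solution.
c = 6 + (17/1)t = 6 + 17t
d = -6 - (18/1)t = -6 - 18t
for any integer t.

c = 6 + 17t, d = -6 - 18t for integer t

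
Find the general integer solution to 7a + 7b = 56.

Step 1: Compute gcd(7, 7) = 7.
Since 7 divides 56, solutions exist.

Step 2: Find a particular solution using extended Euclidean algorithm.
We get a₀ = 0, b₀ = 8.
Check: 7*0 + 7*8 = 56 = 56 ✓

Step 3: Write the general solution.
a = 0 + (7/7)t = 0 + 1t
b = 8 - (7/7)t = 8 - 1t
for any integer t.

a = 0 + 1t, b = 8 - 1t for integer t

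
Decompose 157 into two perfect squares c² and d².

We need to find integers c, d > 0 such that c² + d² = 157.
Trying c = 6: d² = 157 - 6² = 157 - 36 = 121
d = 11
Check: 6² + 11² = 36 + 121 = 157 ✓

157 = 6² + 11²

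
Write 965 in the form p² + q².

We need to find integers p, q > 0 such that p² + q² = 965.
Trying p = 2: q² = 965 - 2² = 965 - 4 = 961
q = 31
Check: 2² + 31² = 4 + 961 = 965 ✓

965 = 2² + 31²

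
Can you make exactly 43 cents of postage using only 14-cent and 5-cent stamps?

We need non-negative x, y with 14x + 5y = 43.
gcd(14, 5) = 1 divides 43, so integer solutions exist.
Search for a non-negative one: x = 2 gives 5y = 43 - 28 = 15, so y = 3.
Check: 14·2 + 5·3 = 43 ✓

Yes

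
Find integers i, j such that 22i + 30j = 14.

Step 1: Check solvability.
gcd(22, 30) = 2
Since 2 divides 14, solutions exist.

Step 2: Apply extended Euclidean algorithm to find gcd.
We find integers such that 22*x0 + 30*y0 = 2

Step 3: Scale the particular solution.
Multiply by 14/2 = 7:
i = -28, j = 21

Step 4: Verify.
22*(-28) + 30*(21) = 14 = 14 ✓

i = -28, j = 21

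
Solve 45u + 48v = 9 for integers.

Step 1: Check solvability.
gcd(45, 48) = 3
Since 3 divides 9, solutions exist.

Step 2: Apply extended Euclidean algorithm to find gcd.
We find integers such that 45*x0 + 48*y0 = 3

Step 3: Scale the particular solution.
Multiply by 9/3 = 3:
u = -3, v = 3

Step 4: Verify.
45*(-3) + 48*(3) = 9 = 9 ✓

u = -3, v = 3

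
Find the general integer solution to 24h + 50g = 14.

Step 1: Compute gcd(24, 50) = 2.
Since 2 divides 14, solutions exist.

Step 2: Find a particular solution using extended Euclidean algorithm.
We get h₀ = -14, g₀ = 7.
Check: 24*-14 + 50*7 = 14 = 14 ✓

Step 3: Write the general solution.
h = -14 + (50/2)t = -14 + 25t
g = 7 - (24/2)t = 7 - 12t
for any integer t.

h = -14 + 25t, g = 7 - 12t for integer t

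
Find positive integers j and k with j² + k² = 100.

We need to find integers j, k > 0 such that j² + k² = 100.
Trying j = 6: k² = 100 - 6² = 100 - 36 = 64
k = 8
Check: 6² + 8² = 36 + 64 = 100 ✓

100 = 6² + 8²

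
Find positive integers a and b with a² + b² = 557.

We need to find integers a, b > 0 such that a² + b² = 557.
Trying a = 14: b² = 557 - 14² = 557 - 196 = 361
b = 19
Check: 14² + 19² = 196 + 361 = 557 ✓

557 = 14² + 19²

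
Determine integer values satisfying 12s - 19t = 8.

Step 1: Check solvability.
gcd(12, 19) = 1
Since 1 divides 8, solutions exist.

Step 2: Apply extended Euclidean algorithm to find gcd.
We find integers such that 12*x0 + 19*y0 = 1

Step 3: Scale the particular solution.
Multiply by 8/1 = 8:
s = 64, t = 40

Step 4: Verify.
12*(64) - 19*(40) = 8 = 8 ✓

s = 64, t = 40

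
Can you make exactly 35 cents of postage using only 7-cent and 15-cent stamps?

We need non-negative x, y with 7x + 15y = 35.
gcd(7, 15) = 1 divides 35, so integer solutions exist.
Search for a non-negative one: x = 5 gives 15y = 35 - 35 = 0, so y = 0.
Check: 7·5 + 15·0 = 35 ✓

Yes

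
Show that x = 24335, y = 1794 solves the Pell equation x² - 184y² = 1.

Compute x² = 24335² = 592192225
Compute 184y² = 184·1794² = 184·3218436 = 592192224
x² - 184y² = 592192225 - 592192224 = 1
Since this equals 1, (24335, 1794) is a solution.

Yes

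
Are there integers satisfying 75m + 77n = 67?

Step 1: Compute gcd(75, 77).
gcd(75, 77) = 1

Step 2: Check divisibility.
Does 1 divide 67? 67 = 1 x 67, so yes.

By the theorem on linear Diophantine equations, 75m + 77n = 67 has integer solutions if and only if gcd(75, 77) divides 67. Since 1 | 67, solutions exist.

Yes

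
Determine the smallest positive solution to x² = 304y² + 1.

We seek the smallest positive integers (x, y) with x² - 304y² = 1, i.e., x² = 304y² + 1.
Try successive y values:
y = 1: x² = 304·1² + 1 = 305, not a perfect square
y = 2: x² = 304·2² + 1 = 1217, not a perfect square
y = 3: x² = 304·3² + 1 = 2737, not a perfect square
... continuing the search (or via continued fractions) ...
y = 3315: x² = 304·3315² + 1 = 3340724401, x = 57799 ✓

Verify: 57799² - 304·3315² = 3340724401 - 3340724400 = 1 ✓

x = 57799, y = 3315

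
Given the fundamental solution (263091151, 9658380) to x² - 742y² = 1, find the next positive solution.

Solutions to x² - Dy² = 1 are generated by powers of (x₀ + y₀√D).
The next solution satisfies x₁ + y₁√742 = (x₀ + y₀√742)², giving:
x₁ = x₀² + 742y₀² = 263091151² + 742·9658380² = 69216953734504801 + 69216953734504800 = 138433907469009601
y₁ = 2x₀y₀ = 2·263091151·9658380 = 5082068621990760

Verify: 138433907469009601² - 742·5082068621990760² = 19163946737138312193852219830179201 - 19163946737138312193852219830179200 = 1 ✓

x = 138433907469009601, y = 5082068621990760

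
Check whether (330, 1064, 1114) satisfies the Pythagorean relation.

Compute a² + b²:
330² + 1064² = 108900 + 1132096 = 1240996
Compute c²:
1114² = 1240996
Since 1240996 = 1240996, it is a Pythagorean triple.

Yes, it is a Pythagorean triple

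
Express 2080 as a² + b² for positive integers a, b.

We need to find integers a, b > 0 such that a² + b² = 2080.
Trying a = 12: b² = 2080 - 12² = 2080 - 144 = 1936
b = 44
Check: 12² + 44² = 144 + 1936 = 2080 ✓

2080 = 12² + 44²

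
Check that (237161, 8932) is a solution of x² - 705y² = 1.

Compute x² = 237161² = 56245339921
Compute 705y² = 705·8932² = 705·79780624 = 56245339920
x² - 705y² = 56245339921 - 56245339920 = 1
Since this equals 1, (237161, 8932) is a solution.

Yes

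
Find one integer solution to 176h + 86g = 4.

Step 1: Check solvability.
gcd(176, 86) = 2
Since 2 divides 4, solutions exist.

Step 2: Apply extended Euclidean algorithm to find gcd.
We find integers such that 176*x0 + 86*y0 = 2

Step 3: Scale the particular solution.
Multiply by 4/2 = 2:
h = -42, g = 86

Step 4: Verify.
176*(-42) + 86*(86) = 4 = 4 ✓

h = -42, g = 86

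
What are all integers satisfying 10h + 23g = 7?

Step 1: Compute gcd(10, 23) = 1.
Since 1 divides 7, solutions exist.

Step 2: Find a particular solution using extended Euclidean algorithm.
We get h₀ = 49, g₀ = -21.
Check: 10*49 + 23*-21 = 7 = 7 ✓

Step 3: Write the general solution.
h = 49 + (23/1)t = 49 + 23t
g = -21 - (10/1)t = -21 - 10t
for any integer t.

h = 49 + 23t, g = -21 - 10t for integer t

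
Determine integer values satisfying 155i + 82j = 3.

Step 1: Check solvability.
gcd(155, 82) = 1
Since 1 divides 3, solutions exist.

Step 2: Apply extended Euclidean algorithm to find gcd.
We find integers such that 155*x0 + 82*y0 = 1

Step 3: Scale the particular solution.
Multiply by 3/1 = 3:
i = 27, j = -51

Step 4: Verify.
155*(27) + 82*(-51) = 3 = 3 ✓

i = 27, j = -51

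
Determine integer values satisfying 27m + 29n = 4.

Step 1: Check solvability.
gcd(27, 29) = 1
Since 1 divides 4, solutions exist.

Step 2: Apply extended Euclidean algorithm to find gcd.
We find integers such that 27*x0 + 29*y0 = 1

Step 3: Scale the particular solution.
Multiply by 4/1 = 4:
m = 56, n = -52

Step 4: Verify.
27*(56) + 29*(-52) = 4 = 4 ✓

m = 56, n = -52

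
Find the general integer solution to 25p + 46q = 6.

Step 1: Compute gcd(25, 46) = 1.
Since 1 divides 6, solutions exist.

Step 2: Find a particular solution using extended Euclidean algorithm.
We get p₀ = -66, q₀ = 36.
Check: 25*-66 + 46*36 = 6 = 6 ✓

Step 3: Write the general solution.
p = -66 + (46/1)t = -66 + 46t
q = 36 - (25/1)t = 36 - 25t
for any integer t.

p = -66 + 46t, q = 36 - 25t for integer t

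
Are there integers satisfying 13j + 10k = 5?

Step 1: Compute gcd(13, 10).
gcd(13, 10) = 1

Step 2: Check divisibility.
Does 1 divide 5? 5 = 1 x 5, so yes.

By the theorem on linear Diophantine equations, 13j + 10k = 5 has integer solutions if and only if gcd(13, 10) divides 5. Since 1 | 5, solutions exist.

Yes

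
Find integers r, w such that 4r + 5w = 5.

Step 1: Check solvability.
gcd(4, 5) = 1
Since 1 divides 5, solutions exist.

Step 2: Apply extended Euclidean algorithm to find gcd.
We find integers such that 4*x0 + 5*y0 = 1

Step 3: Scale the particular solution.
Multiply by 5/1 = 5:
r = -5, w = 5

Step 4: Verify.
4*(-5) + 5*(5) = 5 = 5 ✓

r = -5, w = 5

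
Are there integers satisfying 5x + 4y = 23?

Step 1: Compute gcd(5, 4).
gcd(5, 4) = 1

Step 2: Check divisibility.
Does 1 divide 23? 23 = 1 x 23, so yes.

By the theorem on linear Diophantine equations, 5x + 4y = 23 has integer solutions if and only if gcd(5, 4) divides 23. Since 1 | 23, solutions exist.

Yes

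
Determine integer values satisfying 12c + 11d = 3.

Step 1: Check solvability.
gcd(12, 11) = 1
Since 1 divides 3, solutions exist.

Step 2: Apply extended Euclidean algorithm to find gcd.
We find integers such that 12*x0 + 11*y0 = 1

Step 3: Scale the particular solution.
Multiply by 3/1 = 3:
c = 3, d = -3

Step 4: Verify.
12*(3) + 11*(-3) = 3 = 3 ✓

c = 3, d = -3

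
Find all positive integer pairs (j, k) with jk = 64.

The positive divisors of 64 are: 1, 2, 4, 8, 16, 32, 64.
Each divisor d gives the pair (d, 64/d):
(1, 64), (2, 32), (4, 16), (8, 8), (16, 4), (32, 2), (64, 1)

(1, 64), (2, 32), (4, 16), (8, 8), (16, 4), (32, 2), (64, 1)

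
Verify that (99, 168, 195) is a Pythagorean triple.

Compute a² + b²:
99² + 168² = 9801 + 28224 = 38025
Compute c²:
195² = 38025
Since 38025 = 38025, it is a Pythagorean triple.

Yes, it is a Pythagorean triple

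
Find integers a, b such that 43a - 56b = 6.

Step 1: Check solvability.
gcd(43, 56) = 1
Since 1 divides 6, solutions exist.

Step 2: Apply extended Euclidean algorithm to find gcd.
We find integers such that 43*x0 + 56*y0 = 1

Step 3: Scale the particular solution.
Multiply by 6/1 = 6:
a = -78, b = -60

Step 4: Verify.
43*(-78) - 56*(-60) = 6 = 6 ✓

a = -78, b = -60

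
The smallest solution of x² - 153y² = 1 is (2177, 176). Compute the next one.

Solutions to x² - Dy² = 1 are generated by powers of (x₀ + y₀√D).
The next solution satisfies x₁ + y₁√153 = (x₀ + y₀√153)², giving:
x₁ = x₀² + 153y₀² = 2177² + 153·176² = 4739329 + 4739328 = 9478657
y₁ = 2x₀y₀ = 2·2177·176 = 766304

Verify: 9478657² - 153·766304² = 89844938523649 - 89844938523648 = 1 ✓

x = 9478657, y = 766304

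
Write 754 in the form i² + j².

We need to find integers i, j > 0 such that i² + j² = 754.
Trying i = 5: j² = 754 - 5² = 754 - 25 = 729
j = 27
Check: 5² + 27² = 25 + 729 = 754 ✓

754 = 5² + 27²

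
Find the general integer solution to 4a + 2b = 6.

Step 1: Compute gcd(4, 2) = 2.
Since 2 divides 6, solutions exist.

Step 2: Find a particular solution using extended Euclidean algorithm.
We get a₀ = 0, b₀ = 3.
Check: 4*0 + 2*3 = 6 = 6 ✓

Step 3: Write the general solution.
a = 0 + (2/2)t = 0 + 1t
b = 3 - (4/2)t = 3 - 2t
for any integer t.

a = 0 + 1t, b = 3 - 2t for integer t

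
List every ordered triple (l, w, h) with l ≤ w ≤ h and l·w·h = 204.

Iterate l from 1 to ⌊204^(1/3)⌋. For each l dividing 204, iterate w ≥ l with w dividing 204/l, and set h = 204/(l·w).
Triples found (10): (1×1×204), (1×2×102), (1×3×68), (1×4×51), (1×6×34), (1×12×17), (2×2×51), (2×3×34), (2×6×17), (3×4×17)

(1×1×204), (1×2×102), (1×3×68), (1×4×51), (1×6×34), (1×12×17), (2×2×51), (2×3×34), (2×6×17), (3×4×17)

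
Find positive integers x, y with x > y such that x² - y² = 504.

Factor: x² - y² = (x+y)(x-y) = 504.
We need two factors of 504 with the same parity.
Use x+y = 252 and x-y = 2 (product 252·2 = 504).
Adding: 2x = 254, so x = 127.
Subtracting: 2y = 250, so y = 125.
Check: 127² - 125² = 16129 - 15625 = 504 ✓

x = 127, y = 125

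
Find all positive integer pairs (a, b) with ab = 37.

The positive divisors of 37 are: 1, 37.
Each divisor d gives the pair (d, 37/d):
(1, 37), (37, 1)

(1, 37), (37, 1)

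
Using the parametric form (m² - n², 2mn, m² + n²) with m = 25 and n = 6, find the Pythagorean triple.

a = m² - n² = 625 - 36 = 589
b = 2mn = 2·25·6 = 300
c = m² + n² = 625 + 36 = 661
Verify: 589² + 300² = 346921 + 90000 = 436921 = 661² ✓

(589, 300, 661)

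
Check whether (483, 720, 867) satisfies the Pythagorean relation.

Compute a² + b²:
483² + 720² = 233289 + 518400 = 751689
Compute c²:
867² = 751689
Since 751689 = 751689, it is a Pythagorean triple.

Yes, it is a Pythagorean triple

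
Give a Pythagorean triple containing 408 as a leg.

We need the other leg and hypotenuse such that 408² + x² = c².
Take x = 145, c = 433: 408² + 145² = 166464 + 21025 = 187489 = 433² ✓
Triple: (145, 408, 433)

(145, 408, 433)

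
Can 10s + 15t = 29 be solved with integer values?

Step 1: Compute gcd(10, 15).
gcd(10, 15) = 5

Step 2: Check divisibility.
Does 5 divide 29? 29 = 5 x 5 + 4, so no.

By the theorem on linear Diophantine equations, 10s + 15t = 29 has integer solutions if and only if gcd(10, 15) divides 29. Since 5 does not divide 29, no solutions exist.

No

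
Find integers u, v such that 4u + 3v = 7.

Step 1: Check solvability.
gcd(4, 3) = 1
Since 1 divides 7, solutions exist.

Step 2: Apply extended Euclidean algorithm to find gcd.
We find integers such that 4*x0 + 3*y0 = 1

Step 3: Scale the particular solution.
Multiply by 7/1 = 7:
u = 7, v = -7

Step 4: Verify.
4*(7) + 3*(-7) = 7 = 7 ✓

u = 7, v = -7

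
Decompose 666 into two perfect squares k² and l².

We need to find integers k, l > 0 such that k² + l² = 666.
Trying k = 15: l² = 666 - 15² = 666 - 225 = 441
l = 21
Check: 15² + 21² = 225 + 441 = 666 ✓

666 = 15² + 21²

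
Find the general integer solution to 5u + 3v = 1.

Step 1: Compute gcd(5, 3) = 1.
Since 1 divides 1, solutions exist.

Step 2: Find a particular solution using extended Euclidean algorithm.
We get u₀ = -1, v₀ = 2.
Check: 5*-1 + 3*2 = 1 = 1 ✓

Step 3: Write the general solution.
u = -1 + (3/1)t = -1 + 3t
v = 2 - (5/1)t = 2 - 5t
for any integer t.

u = -1 + 3t, v = 2 - 5t for integer t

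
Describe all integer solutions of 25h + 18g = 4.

Step 1: Compute gcd(25, 18) = 1.
Since 1 divides 4, solutions exist.

Step 2: Find a particular solution using extended Euclidean algorithm.
We get h₀ = -20, g₀ = 28.
Check: 25*-20 + 18*28 = 4 = 4 ✓

Step 3: Write the general solution.
h = -20 + (18/1)t = -20 + 18t
g = 28 - (25/1)t = 28 - 25t
for any integer t.

h = -20 + 18t, g = 28 - 25t for integer t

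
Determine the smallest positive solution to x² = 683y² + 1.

We seek the smallest positive integers (x, y) with x² - 683y² = 1, i.e., x² = 683y² + 1.
Try successive y values:
y = 1: x² = 683·1² + 1 = 684, not a perfect square
y = 2: x² = 683·2² + 1 = 2733, not a perfect square
y = 3: x² = 683·3² + 1 = 6148, not a perfect square
... continuing the search (or via continued fractions) ...
y = 6507459: x² = 683·6507459² + 1 = 28923016460853124, x = 170067682 ✓

Verify: 170067682² - 683·6507459² = 28923016460853124 - 28923016460853123 = 1 ✓

x = 170067682, y = 6507459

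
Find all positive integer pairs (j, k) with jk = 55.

The positive divisors of 55 are: 1, 5, 11, 55.
Each divisor d gives the pair (d, 55/d):
(1, 55), (5, 11), (11, 5), (55, 1)

(1, 55), (5, 11), (11, 5), (55, 1)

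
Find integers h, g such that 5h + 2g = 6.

Step 1: Check solvability.
gcd(5, 2) = 1
Since 1 divides 6, solutions exist.

Step 2: Apply extended Euclidean algorithm to find gcd.
We find integers such that 5*x0 + 2*y0 = 1

Step 3: Scale the particular solution.
Multiply by 6/1 = 6:
h = 6, g = -12

Step 4: Verify.
5*(6) + 2*(-12) = 6 = 6 ✓

h = 6, g = -12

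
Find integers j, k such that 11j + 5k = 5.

Step 1: Check solvability.
gcd(11, 5) = 1
Since 1 divides 5, solutions exist.

Step 2: Apply extended Euclidean algorithm to find gcd.
We find integers such that 11*x0 + 5*y0 = 1

Step 3: Scale the particular solution.
Multiply by 5/1 = 5:
j = 5, k = -10

Step 4: Verify.
11*(5) + 5*(-10) = 5 = 5 ✓

j = 5, k = -10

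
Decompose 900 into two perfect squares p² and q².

We need to find integers p, q > 0 such that p² + q² = 900.
Trying p = 18: q² = 900 - 18² = 900 - 324 = 576
q = 24
Check: 18² + 24² = 324 + 576 = 900 ✓

900 = 18² + 24²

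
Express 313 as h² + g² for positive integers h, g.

We need to find integers h, g > 0 such that h² + g² = 313.
Trying h = 12: g² = 313 - 12² = 313 - 144 = 169
g = 13
Check: 12² + 13² = 144 + 169 = 313 ✓

313 = 12² + 13²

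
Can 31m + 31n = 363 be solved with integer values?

Step 1: Compute gcd(31, 31).
gcd(31, 31) = 31

Step 2: Check divisibility.
Does 31 divide 363? 363 = 31 x 11 + 22, so no.

By the theorem on linear Diophantine equations, 31m + 31n = 363 has integer solutions if and only if gcd(31, 31) divides 363. Since 31 does not divide 363, no solutions exist.

No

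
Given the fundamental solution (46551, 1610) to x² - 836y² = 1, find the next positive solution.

Solutions to x² - Dy² = 1 are generated by powers of (x₀ + y₀√D).
The next solution satisfies x₁ + y₁√836 = (x₀ + y₀√836)², giving:
x₁ = x₀² + 836y₀² = 46551² + 836·1610² = 2166995601 + 2166995600 = 4333991201
y₁ = 2x₀y₀ = 2·46551·1610 = 149894220

Verify: 4333991201² - 836·149894220² = 18783479730345422401 - 18783479730345422400 = 1 ✓

x = 4333991201, y = 149894220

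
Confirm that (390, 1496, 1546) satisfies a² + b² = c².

Compute a² + b² = 390² + 1496² = 152100 + 2238016 = 2390116
Compute c² = 1546² = 2390116
Since 2390116 = 2390116, confirmed.

Yes, it is a Pythagorean triple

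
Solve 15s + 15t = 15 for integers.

Step 1: Check solvability.
gcd(15, 15) = 15
Since 15 divides 15, solutions exist.

Step 2: Apply extended Euclidean algorithm to find gcd.
We find integers such that 15*x0 + 15*y0 = 15

Step 3: Scale the particular solution.
Multiply by 15/15 = 1:
s = 0, t = 1

Step 4: Verify.
15*(0) + 15*(1) = 15 = 15 ✓

s = 0, t = 1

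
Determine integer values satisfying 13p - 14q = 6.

Step 1: Check solvability.
gcd(13, 14) = 1
Since 1 divides 6, solutions exist.

Step 2: Apply extended Euclidean algorithm to find gcd.
We find integers such that 13*x0 + 14*y0 = 1

Step 3: Scale the particular solution.
Multiply by 6/1 = 6:
p = -6, q = -6

Step 4: Verify.
13*(-6) - 14*(-6) = 6 = 6 ✓

p = -6, q = -6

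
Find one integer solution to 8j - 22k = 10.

Step 1: Check solvability.
gcd(8, 22) = 2
Since 2 divides 10, solutions exist.

Step 2: Apply extended Euclidean algorithm to find gcd.
We find integers such that 8*x0 + 22*y0 = 2

Step 3: Scale the particular solution.
Multiply by 10/2 = 5:
j = 15, k = 5

Step 4: Verify.
8*(15) - 22*(5) = 10 = 10 ✓

j = 15, k = 5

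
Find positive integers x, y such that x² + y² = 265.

Search for x with 265 - x² a perfect square.
x = 3: 265 - 3² = 265 - 9 = 256 = 16² ✓
So x = 3, y = 16.

x = 3, y = 16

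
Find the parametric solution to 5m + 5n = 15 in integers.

Step 1: Compute gcd(5, 5) = 5.
Since 5 divides 15, solutions exist.

Step 2: Find a particular solution using extended Euclidean algorithm.
We get m₀ = 0, n₀ = 3.
Check: 5*0 + 5*3 = 15 = 15 ✓

Step 3: Write the general solution.
m = 0 + (5/5)t = 0 + 1t
n = 3 - (5/5)t = 3 - 1t
for any integer t.

m = 0 + 1t, n = 3 - 1t for integer t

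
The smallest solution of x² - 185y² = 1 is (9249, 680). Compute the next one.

Solutions to x² - Dy² = 1 are generated by powers of (x₀ + y₀√D).
The next solution satisfies x₁ + y₁√185 = (x₀ + y₀√185)², giving:
x₁ = x₀² + 185y₀² = 9249² + 185·680² = 85544001 + 85544000 = 171088001
y₁ = 2x₀y₀ = 2·9249·680 = 12578640

Verify: 171088001² - 185·12578640² = 29271104086176001 - 29271104086176000 = 1 ✓

x = 171088001, y = 12578640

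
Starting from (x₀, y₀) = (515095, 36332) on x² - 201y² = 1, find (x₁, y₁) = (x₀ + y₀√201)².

Solutions to x² - Dy² = 1 are generated by powers of (x₀ + y₀√D).
The next solution satisfies x₁ + y₁√201 = (x₀ + y₀√201)², giving:
x₁ = x₀² + 201y₀² = 515095² + 201·36332² = 265322859025 + 265322859024 = 530645718049
y₁ = 2x₀y₀ = 2·515095·36332 = 37428863080

Verify: 530645718049² - 201·37428863080² = 281584878083738804366401 - 281584878083738804366400 = 1 ✓

x = 530645718049, y = 37428863080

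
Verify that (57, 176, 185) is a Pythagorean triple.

Compute a² + b²:
57² + 176² = 3249 + 30976 = 34225
Compute c²:
185² = 34225
Since 34225 = 34225, it is a Pythagorean triple.

Yes, it is a Pythagorean triple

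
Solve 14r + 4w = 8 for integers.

Step 1: Check solvability.
gcd(14, 4) = 2
Since 2 divides 8, solutions exist.

Step 2: Apply extended Euclidean algorithm to find gcd.
We find integers such that 14*x0 + 4*y0 = 2

Step 3: Scale the particular solution.
Multiply by 8/2 = 4:
r = 4, w = -12

Step 4: Verify.
14*(4) + 4*(-12) = 8 = 8 ✓

r = 4, w = -12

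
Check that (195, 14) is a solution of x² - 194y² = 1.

Compute x² = 195² = 38025
Compute 194y² = 194·14² = 194·196 = 38024
x² - 194y² = 38025 - 38024 = 1
Since this equals 1, (195, 14) is a solution.

Yes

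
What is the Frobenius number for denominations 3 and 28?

For two coprime denominations a and b, the Frobenius number (largest value not representable as a non-negative combination) is ab - a - b.
Here gcd(3, 28) = 1, so they are coprime.
F(3, 28) = 3·28 - 3 - 28 = 84 - 31 = 53

53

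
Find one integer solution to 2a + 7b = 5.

Step 1: Check solvability.
gcd(2, 7) = 1
Since 1 divides 5, solutions exist.

Step 2: Apply extended Euclidean algorithm to find gcd.
We find integers such that 2*x0 + 7*y0 = 1

Step 3: Scale the particular solution.
Multiply by 5/1 = 5:
a = -15, b = 5

Step 4: Verify.
2*(-15) + 7*(5) = 5 = 5 ✓

a = -15, b = 5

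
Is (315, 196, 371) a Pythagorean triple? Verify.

Compute a² + b² = 315² + 196² = 99225 + 38416 = 137641
Compute c² = 371² = 137641
Since 137641 = 137641, confirmed.

Yes, it is a Pythagorean triple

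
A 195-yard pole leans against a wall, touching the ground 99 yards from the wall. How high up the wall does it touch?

The ladder, wall, and ground form a right triangle with hypotenuse 195 and one leg 99.
By the Pythagorean theorem: h² = 195² - 99² = 38025 - 9801 = 28224
h = √28224 = 168 yards

168 yards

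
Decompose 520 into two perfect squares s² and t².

We need to find integers s, t > 0 such that s² + t² = 520.
Trying s = 6: t² = 520 - 6² = 520 - 36 = 484
t = 22
Check: 6² + 22² = 36 + 484 = 520 ✓

520 = 6² + 22²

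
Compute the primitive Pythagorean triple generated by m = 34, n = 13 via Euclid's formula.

a = m² - n² = 1156 - 169 = 987
b = 2mn = 2·34·13 = 884
c = m² + n² = 1156 + 169 = 1325
Verify: 987² + 884² = 974169 + 781456 = 1755625 = 1325² ✓

(987, 884, 1325)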